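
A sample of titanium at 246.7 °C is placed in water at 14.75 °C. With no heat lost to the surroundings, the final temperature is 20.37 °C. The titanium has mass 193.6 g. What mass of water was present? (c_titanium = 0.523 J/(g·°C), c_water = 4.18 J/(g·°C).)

m ≈ 976 g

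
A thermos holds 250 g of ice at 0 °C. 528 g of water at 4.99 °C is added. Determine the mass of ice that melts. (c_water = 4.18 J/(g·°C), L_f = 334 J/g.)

m_melted ≈ 33 g

Heat available from the water dropping to 0 °C: 528·4.18·4.99 = 11013 J.
Fully melting the ice requires m_ice L_f = 250·334 = 83500 J.
11013 J < 83500 J, so only part of the ice melts and the system sits at 0 °C.
m_melt = 11013 / L_f = 32.97 g.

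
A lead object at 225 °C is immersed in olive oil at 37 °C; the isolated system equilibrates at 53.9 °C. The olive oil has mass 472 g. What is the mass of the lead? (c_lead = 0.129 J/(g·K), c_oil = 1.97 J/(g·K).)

m ≈ 712 g

Taking heat into each body as positive, Σ m c ΔT = 0:
m×0.129×(53.9 − 225) + 472×1.97×(53.9 − 37) = 0
-22.07 m = -15714
m = -15714/-22.07 ≈ 712 g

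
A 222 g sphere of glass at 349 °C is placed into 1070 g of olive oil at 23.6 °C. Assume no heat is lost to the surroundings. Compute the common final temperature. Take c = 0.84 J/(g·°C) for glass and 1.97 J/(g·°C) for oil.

T_f ≈ 50.0 °C

Conservation of energy gives ΣQ = 0:
222·0.84·(T − 349) + 1070·1.97·(T − 23.6) = 0
(186.48 + 2107.9) T = 186.48·349 + 2107.9·23.6
T = 114828 / 2294.4 = 50 °C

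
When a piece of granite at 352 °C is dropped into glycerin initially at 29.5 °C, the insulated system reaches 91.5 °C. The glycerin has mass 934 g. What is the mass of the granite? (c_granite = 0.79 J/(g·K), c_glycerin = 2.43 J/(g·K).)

|Q_granite| = |Q_glycerin|:
m·0.79·(352 − 91.5) = 934·2.43·(91.5 − 29.5)
205.8 m = 140716  ⇒  m ≈ 683.8 g

m ≈ 684 g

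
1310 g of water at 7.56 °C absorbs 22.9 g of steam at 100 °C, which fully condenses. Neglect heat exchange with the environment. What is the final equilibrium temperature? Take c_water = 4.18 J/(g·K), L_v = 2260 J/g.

Conservation of energy gives ΣQ = 0:
steam→water at 100 °C releases m L_v = 22.9·2260 = 51754
  condensate cools 100→T: 22.9·4.18·(T − 100) = 95.72(T − 100)
  original water: 5475.8(T − 7.56)
5571.5 T = 51754 + 9572.2 + 41397 = 102723
T ≈ 18.44 °C, under the boiling point, so the assumption holds.

T_f ≈ 18.4 °C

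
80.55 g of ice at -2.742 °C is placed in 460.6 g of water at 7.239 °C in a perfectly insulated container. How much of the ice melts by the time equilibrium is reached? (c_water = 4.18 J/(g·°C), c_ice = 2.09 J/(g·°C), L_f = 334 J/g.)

Cooling the water to 0 °C releases 460.6·4.18·7.239 = 13937 J.
Warming the ice to 0 °C takes 80.55·2.09·2.742 = 461.61 J, leaving 13476 J for melting.
Fully melting the ice requires m_ice L_f = 80.55·334 = 26904 J.
Since 13476 < 26904 J, not all the ice melts; equilibrium is at 0 °C.
m_melted·334 = 13476  ⇒  m_melted ≈ 40.35 g.

m_melted ≈ 40.3 g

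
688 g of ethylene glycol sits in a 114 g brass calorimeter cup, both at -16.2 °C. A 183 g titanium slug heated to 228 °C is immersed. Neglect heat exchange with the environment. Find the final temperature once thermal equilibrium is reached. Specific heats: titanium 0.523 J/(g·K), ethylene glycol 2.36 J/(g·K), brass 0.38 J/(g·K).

Conservation of energy gives ΣQ = 0:
183×0.523×(T − 228) + 688×2.36×(T − (-16.2)) + 114×0.38×(T − (-16.2)) = 0
1762.7 T = -5183.7
T = -5183.7 / 1762.7 = -2.94 °C

T_f ≈ -2.9 °C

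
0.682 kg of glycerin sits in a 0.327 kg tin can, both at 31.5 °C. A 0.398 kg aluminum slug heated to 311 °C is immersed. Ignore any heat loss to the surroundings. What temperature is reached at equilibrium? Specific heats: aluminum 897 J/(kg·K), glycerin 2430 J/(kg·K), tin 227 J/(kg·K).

T_f ≈ 79.3 °C

Let T be the final temperature. ΣQ_i = 0:
0.398·897·(T − 311) + 0.682·2430·(T − 31.5) + 0.327·227·(T − 31.5) = 0
357.01(T − 311) + 1657.3(T − 31.5) + 74.23(T − 31.5) = 0
(357.01 + 1657.3 + 74.23) T = 357.01·311 + 1657.3·31.5 + 74.23·31.5
T ≈ 79.28 °C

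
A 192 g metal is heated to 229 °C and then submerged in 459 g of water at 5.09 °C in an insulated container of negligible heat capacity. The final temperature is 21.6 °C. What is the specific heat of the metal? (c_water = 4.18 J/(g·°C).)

c ≈ 0.795 J/(g·°C)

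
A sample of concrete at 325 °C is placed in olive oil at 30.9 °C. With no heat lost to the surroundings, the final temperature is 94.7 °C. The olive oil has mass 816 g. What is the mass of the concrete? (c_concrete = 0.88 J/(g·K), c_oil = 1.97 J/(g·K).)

Heat gained plus heat lost sum to zero:
m×0.88×(94.7 − 325) + 816×1.97×(94.7 − 30.9) = 0
-202.66 m = -102560
m = -102560/-202.66 ≈ 506.1 g

m ≈ 506 g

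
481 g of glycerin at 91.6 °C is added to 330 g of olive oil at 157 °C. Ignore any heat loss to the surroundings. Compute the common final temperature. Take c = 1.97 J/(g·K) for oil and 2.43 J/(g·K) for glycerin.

T_f ≈ 115.0 °C

Energy conservation, ΣQ = 0:
330*1.97*(T − 157) + 481*2.43*(T − 91.6) = 0
1818.9 T = 209131
T = 209131/1818.9 ≈ 114.97 °C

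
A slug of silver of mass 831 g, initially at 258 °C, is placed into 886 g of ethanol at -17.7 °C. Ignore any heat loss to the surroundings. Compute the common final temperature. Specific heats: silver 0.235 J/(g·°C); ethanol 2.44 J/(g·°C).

T_f ≈ 5.1 °C

T_f = Σ m_i c_i T_i / Σ m_i c_i:
T_f = (195.28*258 + 2161.8*(-17.7)) / (195.28 + 2161.8)
    = 12119 / 2357.1 ≈ 5.14 °C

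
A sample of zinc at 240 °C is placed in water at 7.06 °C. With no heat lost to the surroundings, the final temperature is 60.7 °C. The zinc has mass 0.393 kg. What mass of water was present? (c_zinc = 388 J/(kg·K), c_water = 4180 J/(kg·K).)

Heat gained plus heat lost sum to zero:
0.393×388×(60.7 − 240) + m×4180×(60.7 − 7.06) = 0
224215 m = 27340
m = 27340/224215 ≈ 0.1219 kg

m ≈ 0.122 kg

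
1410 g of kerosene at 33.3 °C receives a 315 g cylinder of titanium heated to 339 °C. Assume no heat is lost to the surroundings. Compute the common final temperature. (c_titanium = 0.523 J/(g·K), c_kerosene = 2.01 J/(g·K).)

T_f ≈ 50.1 °C

Taking heat into each body as positive, Σ m c ΔT = 0:
315·0.523·(T − 339) + 1410·2.01·(T − 33.3) = 0
164.75(T − 339) + 2834.1(T − 33.3) = 0
2998.8 T = 150224
T = 150224 / 2998.8 = 50.1 °C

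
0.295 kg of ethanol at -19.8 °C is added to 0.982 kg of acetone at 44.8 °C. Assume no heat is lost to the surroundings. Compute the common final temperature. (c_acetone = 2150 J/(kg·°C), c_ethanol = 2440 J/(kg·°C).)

T_f ≈ 28.4 °C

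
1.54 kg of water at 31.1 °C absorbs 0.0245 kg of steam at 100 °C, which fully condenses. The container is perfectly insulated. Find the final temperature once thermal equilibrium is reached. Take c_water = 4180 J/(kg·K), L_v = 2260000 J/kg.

T_f ≈ 40.6 °C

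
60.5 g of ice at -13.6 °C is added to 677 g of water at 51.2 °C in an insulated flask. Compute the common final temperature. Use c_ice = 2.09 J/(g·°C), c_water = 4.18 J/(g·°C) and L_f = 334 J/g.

T_f ≈ 39.9 °C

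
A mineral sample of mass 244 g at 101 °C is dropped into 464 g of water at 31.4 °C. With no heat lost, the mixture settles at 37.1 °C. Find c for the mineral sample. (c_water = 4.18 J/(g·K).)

Let T be the final temperature. ΣQ_i = 0:
244·c·(37.1 − 101) + 464·4.18·(37.1 − 31.4) = 0
-15592 c = -11055
c = -11055/-15592 ≈ 0.7091 J/(g·K)

c ≈ 0.709 J/(g·K)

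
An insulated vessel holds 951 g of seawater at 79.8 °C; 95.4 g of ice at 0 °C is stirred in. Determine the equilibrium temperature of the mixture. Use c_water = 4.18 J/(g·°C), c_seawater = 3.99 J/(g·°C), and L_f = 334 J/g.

Net heat exchanged in the isolated system is zero:
latent heat to melt: 95.4·334 = 31864; meltwater 0→T: 95.4·4.18·T = 398.77 T; seawater: 3794.5(T − 79.8)
4193.3 T = 302800 − 31864 = 270937
T ≈ 64.61 °C — above 0 °C, consistent with complete melting.

T_f ≈ 64.6 °C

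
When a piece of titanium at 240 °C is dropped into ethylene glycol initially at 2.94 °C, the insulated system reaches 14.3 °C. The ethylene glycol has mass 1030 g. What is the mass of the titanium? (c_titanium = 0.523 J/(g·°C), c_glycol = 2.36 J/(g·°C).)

m ≈ 234 g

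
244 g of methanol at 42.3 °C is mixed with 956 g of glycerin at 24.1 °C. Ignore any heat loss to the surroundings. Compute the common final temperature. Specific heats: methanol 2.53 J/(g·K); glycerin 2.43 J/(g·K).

T_f = Σ m_i c_i T_i / Σ m_i c_i:
T_f = (617.32·42.3 + 2323.1·24.1) / (617.32 + 2323.1)
    = 82099 / 2940.4 ≈ 27.92 °C

T_f ≈ 27.9 °C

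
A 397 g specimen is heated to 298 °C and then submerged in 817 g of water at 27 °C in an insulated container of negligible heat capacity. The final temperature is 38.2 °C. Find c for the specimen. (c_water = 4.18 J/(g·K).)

c ≈ 0.371 J/(g·K)

Taking heat into each body as positive, Σ m c ΔT = 0:
397·c·(38.2 − 298) + 817·4.18·(38.2 − 27) = 0
-103141 c = -38249
c = -38249/-103141 ≈ 0.3708 J/(g·K)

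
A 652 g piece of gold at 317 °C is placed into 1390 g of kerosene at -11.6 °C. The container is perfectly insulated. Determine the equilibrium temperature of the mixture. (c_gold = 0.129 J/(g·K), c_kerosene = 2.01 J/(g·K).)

T_f is the heat-capacity-weighted average of the initial temperatures:
T_f = (84.11×317 + 2793.9×(-11.6)) / (84.11 + 2793.9)
    = -5747 / 2878 ≈ -2.00 °C

T_f ≈ -2.0 °C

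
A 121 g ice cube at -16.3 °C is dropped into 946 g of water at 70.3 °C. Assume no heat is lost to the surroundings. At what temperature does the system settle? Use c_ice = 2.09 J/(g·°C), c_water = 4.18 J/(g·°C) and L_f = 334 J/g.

T_f ≈ 52.3 °C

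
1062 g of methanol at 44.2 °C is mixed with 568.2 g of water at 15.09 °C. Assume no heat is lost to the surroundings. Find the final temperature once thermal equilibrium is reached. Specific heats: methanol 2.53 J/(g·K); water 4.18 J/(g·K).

T_f ≈ 30.5 °C

T_f = Σ m_i c_i T_i / Σ m_i c_i:
T_f = (2686.9×44.2 + 2375.1×15.09) / (2686.9 + 2375.1)
    = 154599 / 5061.9 ≈ 30.54 °C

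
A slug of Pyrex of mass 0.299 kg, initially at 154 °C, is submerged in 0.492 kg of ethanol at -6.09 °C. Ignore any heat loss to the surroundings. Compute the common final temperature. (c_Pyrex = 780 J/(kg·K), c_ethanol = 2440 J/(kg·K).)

T_f ≈ 20.0 °C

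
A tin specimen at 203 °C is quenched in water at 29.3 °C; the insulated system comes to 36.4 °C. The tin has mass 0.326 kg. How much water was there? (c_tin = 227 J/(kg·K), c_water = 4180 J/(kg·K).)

m ≈ 0.415 kg

Net heat exchanged in the isolated system is zero:
0.326×227×(36.4 − 203) + m×4180×(36.4 − 29.3) = 0
29678 m = 12329
m = 12329/29678 ≈ 0.4154 kg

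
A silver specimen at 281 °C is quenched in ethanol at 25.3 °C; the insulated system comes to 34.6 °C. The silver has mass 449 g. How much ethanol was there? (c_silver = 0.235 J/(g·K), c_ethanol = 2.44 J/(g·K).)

m ≈ 1150 g

Conservation of energy gives ΣQ = 0:
449·0.235·(34.6 − 281) + m·2.44·(34.6 − 25.3) = 0
22.69 m = 25999
m = 25999/22.69 ≈ 1146 g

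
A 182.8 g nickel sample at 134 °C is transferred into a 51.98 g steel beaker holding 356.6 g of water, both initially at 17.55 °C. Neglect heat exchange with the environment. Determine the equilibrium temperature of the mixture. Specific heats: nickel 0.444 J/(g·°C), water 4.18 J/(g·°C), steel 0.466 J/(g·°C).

T_f ≈ 23.5 °C

Energy conservation, ΣQ = 0:
182.8·0.444·(T − 134) + 356.6·4.18·(T − 17.55) + 51.98·0.466·(T − 17.55) = 0
81.16(T − 134) + 1490.6(T − 17.55) + 24.22(T − 17.55) = 0
1596 T = 37461
T ≈ 23.47 °C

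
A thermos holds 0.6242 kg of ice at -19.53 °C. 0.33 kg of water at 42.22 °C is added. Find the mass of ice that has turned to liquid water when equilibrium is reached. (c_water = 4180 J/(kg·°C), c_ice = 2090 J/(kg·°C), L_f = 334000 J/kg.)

m_melted ≈ 0.0981 kg

Water can give up m c ΔT = 0.33×4180×42.22 = 58238 J before reaching 0 °C.
Of that, 0.6242×2090×19.53 = 25478 J goes to bring the ice to 0 °C, leaving 32760 J.
Melting all 0.6242 kg of ice would need 0.6242×334000 = 208483 J.
That's not enough to melt it all — equilibrium is at 0 °C with ice remaining.
Mass melted = 32760/334000 ≈ 0.09808 kg.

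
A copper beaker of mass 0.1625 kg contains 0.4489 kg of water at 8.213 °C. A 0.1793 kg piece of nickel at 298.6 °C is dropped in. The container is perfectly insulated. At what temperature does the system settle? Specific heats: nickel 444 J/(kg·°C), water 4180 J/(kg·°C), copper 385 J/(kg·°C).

T_f ≈ 19.7 °C

T_f is the heat-capacity-weighted average of the initial temperatures:
T_f = (79.61·298.6 + 1876.4·8.213 + 62.56·8.213) / (79.61 + 1876.4 + 62.56)
    = 39696 / 2018.6 ≈ 19.67 °C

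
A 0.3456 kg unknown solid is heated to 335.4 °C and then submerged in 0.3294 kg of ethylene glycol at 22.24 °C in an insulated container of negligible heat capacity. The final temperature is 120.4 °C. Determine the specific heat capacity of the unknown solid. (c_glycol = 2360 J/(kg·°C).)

c ≈ 1030 J/(kg·°C)

Let T be the final temperature. ΣQ_i = 0:
0.3456×c×(120.4 − 335.4) + 0.3294×2360×(120.4 − 22.24) = 0
-74.3 c = -76308
c = -76308/-74.3 ≈ 1027 J/(kg·°C)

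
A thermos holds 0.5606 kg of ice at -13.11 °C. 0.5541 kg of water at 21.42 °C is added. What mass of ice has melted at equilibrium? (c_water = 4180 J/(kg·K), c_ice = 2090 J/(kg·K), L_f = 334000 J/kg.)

m_melted ≈ 0.103 kg

Water can give up m c ΔT = 0.5541×4180×21.42 = 49612 J before reaching 0 °C.
Of that, 0.5606×2090×13.11 = 15360 J goes to bring the ice to 0 °C, leaving 34251 J.
Melting all 0.5606 kg of ice would need 0.5606×334000 = 187240 J.
Since 34251 < 187240 J, not all the ice melts; equilibrium is at 0 °C.
m_melt = 34251 / L_f = 0.1025 kg.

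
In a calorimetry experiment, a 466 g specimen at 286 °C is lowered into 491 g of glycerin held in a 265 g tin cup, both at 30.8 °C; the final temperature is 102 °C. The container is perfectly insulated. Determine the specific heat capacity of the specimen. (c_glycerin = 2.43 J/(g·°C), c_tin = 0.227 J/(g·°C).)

c ≈ 1.04 J/(g·°C)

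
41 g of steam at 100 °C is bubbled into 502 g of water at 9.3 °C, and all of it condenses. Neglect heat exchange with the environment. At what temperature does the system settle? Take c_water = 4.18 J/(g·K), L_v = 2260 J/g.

Conservation of energy gives ΣQ = 0:
condense steam: −41·2260 = −92660; condensate cools 100→T: 41·4.18·(T − 100) = 171.38(T − 100); water warms: 502·4.18·(T − 9.3) = 2098.4(T − 9.3)
2269.7 T = 92660 + 17138 + 19515 = 129313
T ≈ 56.97 °C, under the boiling point, so the assumption holds.

T_f ≈ 57.0 °C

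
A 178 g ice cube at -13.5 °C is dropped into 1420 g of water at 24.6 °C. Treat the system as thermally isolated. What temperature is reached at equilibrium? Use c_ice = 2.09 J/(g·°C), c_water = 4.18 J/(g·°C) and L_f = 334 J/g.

T_f ≈ 12.2 °C

Conservation of energy gives ΣQ = 0:
ice -13.5→0 °C: 178×2.09×13.5 = 5022.3; melt ice: 178×334 = 59452; meltwater 0→T: 178×4.18×T = 744.04 T; water: 5935.6(T − 24.6)
6679.6 T = 146016 − 64474 = 81541
T ≈ 12.21 °C — above 0 °C, consistent with complete melting.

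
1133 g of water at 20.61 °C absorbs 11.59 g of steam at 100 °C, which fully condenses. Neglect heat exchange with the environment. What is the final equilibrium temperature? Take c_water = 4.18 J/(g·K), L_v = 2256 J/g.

Setting the total heat transfer to zero:
latent heat released on condensation: 11.59·2256 = 26147
  condensate cools 100→T: 11.59·4.18·(T − 100) = 48.45(T − 100)
  water warms: 1133·4.18·(T − 20.61) = 4735.9(T − 20.61)
4784.4 T = 26147 + 4844.6 + 97608 = 128599
T ≈ 26.88 °C, under the boiling point, so the assumption holds.

T_f ≈ 26.9 °C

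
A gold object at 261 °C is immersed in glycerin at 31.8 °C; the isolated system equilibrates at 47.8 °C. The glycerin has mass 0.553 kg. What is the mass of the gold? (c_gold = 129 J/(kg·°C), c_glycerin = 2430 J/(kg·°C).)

|Q_gold| = |Q_glycerin|:
m·129·(261 − 47.8) = 0.553·2430·(47.8 − 31.8)
27503 m = 21501  ⇒  m ≈ 0.7818 kg

m ≈ 0.782 kg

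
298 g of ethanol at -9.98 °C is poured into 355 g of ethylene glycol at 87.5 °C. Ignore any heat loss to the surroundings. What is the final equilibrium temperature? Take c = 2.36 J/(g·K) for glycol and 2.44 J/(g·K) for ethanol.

T_f = Σ m_i c_i T_i / Σ m_i c_i:
T_f = (837.8*87.5 + 727.12*(-9.98)) / (837.8 + 727.12)
    = 66051 / 1564.9 ≈ 42.21 °C

T_f ≈ 42.2 °C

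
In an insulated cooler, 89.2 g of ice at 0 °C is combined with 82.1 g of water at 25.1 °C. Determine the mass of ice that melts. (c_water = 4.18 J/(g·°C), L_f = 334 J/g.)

m_melted ≈ 25.8 g

Water can give up m c ΔT = 82.1×4.18×25.1 = 8613.8 J before reaching 0 °C.
To melt every bit of ice: 89.2×334 = 29793 J.
Since 8613.8 < 29793 J, not all the ice melts; equilibrium is at 0 °C.
Mass melted = 8613.8/334 ≈ 25.79 g.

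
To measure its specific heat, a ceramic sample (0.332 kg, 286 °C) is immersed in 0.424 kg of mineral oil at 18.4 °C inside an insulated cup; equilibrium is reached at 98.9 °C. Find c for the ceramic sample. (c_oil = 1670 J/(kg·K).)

Heat lost by the ceramic sample = heat gained by the oil:
0.332×c×(286 − 98.9) = 0.424×1670×(98.9 − 18.4)
62.12 c = 57000  ⇒  c ≈ 917.6 J/(kg·K)

c ≈ 918 J/(kg·K)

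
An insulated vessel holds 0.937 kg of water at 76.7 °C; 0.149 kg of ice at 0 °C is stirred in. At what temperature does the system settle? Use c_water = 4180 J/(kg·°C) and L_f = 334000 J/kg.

Energy conservation, ΣQ = 0:
fusion: m_ice L_f = 0.149·334000 = 49766
  meltwater 0→T: 0.149·4180·T = 622.82 T
  water cools: 0.937·4180·(T − 76.7) = 3916.7(T − 76.7)
4539.5 T = 300408 − 49766 = 250642
T ≈ 55.21 °C — above 0 °C, consistent with complete melting.

T_f ≈ 55.2 °C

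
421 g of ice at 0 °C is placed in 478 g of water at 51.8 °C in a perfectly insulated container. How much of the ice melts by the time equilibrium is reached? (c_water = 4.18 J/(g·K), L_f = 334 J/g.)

m_melted ≈ 310 g

Water can give up m c ΔT = 478·4.18·51.8 = 103498 J before reaching 0 °C.
Melting all 421 g of ice would need 421·334 = 140614 J.
That's not enough to melt it all — equilibrium is at 0 °C with ice remaining.
Mass melted = 103498/334 ≈ 309.9 g.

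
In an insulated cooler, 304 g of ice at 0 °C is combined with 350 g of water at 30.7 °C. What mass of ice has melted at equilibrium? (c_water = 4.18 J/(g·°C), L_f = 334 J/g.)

Cooling the water to 0 °C releases 350×4.18×30.7 = 44914 J.
To melt every bit of ice: 304×334 = 101536 J.
44914 J < 101536 J, so only part of the ice melts and the system sits at 0 °C.
m_melt = 44914 / L_f = 134.5 g.

m_melted ≈ 134 g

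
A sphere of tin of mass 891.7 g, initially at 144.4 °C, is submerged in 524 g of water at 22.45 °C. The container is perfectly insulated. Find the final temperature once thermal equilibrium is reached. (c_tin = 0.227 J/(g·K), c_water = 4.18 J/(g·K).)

T_f ≈ 32.8 °C

With ΣQ=0 the equilibrium temperature is the m·c-weighted mean:
T_f = (202.42·144.4 + 2190.3·22.45) / (202.42 + 2190.3)
    = 78402 / 2392.7 ≈ 32.77 °C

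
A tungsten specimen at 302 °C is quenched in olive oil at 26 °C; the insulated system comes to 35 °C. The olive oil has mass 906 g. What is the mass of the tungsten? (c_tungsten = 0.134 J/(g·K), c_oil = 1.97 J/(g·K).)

Net heat exchanged in the isolated system is zero:
m×0.134×(35 − 302) + 906×1.97×(35 − 26) = 0
-35.78 m = -16063
m = -16063/-35.78 ≈ 449 g

m ≈ 449 g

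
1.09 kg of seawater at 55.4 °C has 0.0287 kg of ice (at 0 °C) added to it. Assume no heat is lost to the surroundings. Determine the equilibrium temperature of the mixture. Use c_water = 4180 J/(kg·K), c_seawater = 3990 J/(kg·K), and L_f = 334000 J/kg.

Conservation of energy gives ΣQ = 0:
latent heat to melt: 0.0287·334000 = 9585.8
  meltwater 0→T: 0.0287·4180·T = 119.97 T
  seawater: 4349.1(T − 55.4)
4469.1 T = 240940 − 9585.8 = 231354
T ≈ 51.77 °C. Since T > 0 °C, the all-ice-melts assumption holds.

T_f ≈ 51.8 °C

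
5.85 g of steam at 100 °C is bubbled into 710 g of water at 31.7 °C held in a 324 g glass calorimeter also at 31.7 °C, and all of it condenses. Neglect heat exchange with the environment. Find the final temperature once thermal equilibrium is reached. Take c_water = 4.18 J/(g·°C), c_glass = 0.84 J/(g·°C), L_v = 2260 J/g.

Conservation of energy gives ΣQ = 0:
steam→water at 100 °C releases m L_v = 5.85×2260 = 13221
  condensate cools 100→T: 5.85×4.18×(T − 100) = 24.45(T − 100)
  original water: 2967.8(T − 31.7)
  glass cup: 324×0.84×(T − 31.7) = 272.16(T − 31.7)
3264.4 T = 13221 + 2445.3 + 102707 = 118373
T ≈ 36.26 °C, under the boiling point, so the assumption holds.

T_f ≈ 36.3 °C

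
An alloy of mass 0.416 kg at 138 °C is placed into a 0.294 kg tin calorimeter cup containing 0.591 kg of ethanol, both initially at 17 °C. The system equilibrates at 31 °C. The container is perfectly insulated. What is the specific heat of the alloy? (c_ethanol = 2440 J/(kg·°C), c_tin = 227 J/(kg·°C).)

Conservation of energy gives ΣQ = 0:
0.416×c×(31 − 138) + 0.591×2440×(31 − 17) + 0.294×227×(31 − 17) = 0
-44.51 c = -21123
c = -21123/-44.51 ≈ 474.5 J/(kg·°C)

c ≈ 475 J/(kg·°C)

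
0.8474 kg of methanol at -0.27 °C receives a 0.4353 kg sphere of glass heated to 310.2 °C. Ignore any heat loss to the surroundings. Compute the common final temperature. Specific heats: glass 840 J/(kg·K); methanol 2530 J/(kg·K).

T_f ≈ 45.0 °C

Set heat shed by the hot body equal to heat absorbed by the cold body:
0.4353·840·(310.2 − T) = 0.8474·2530·(T − (-0.27))
365.65(310.2 − T) = 2143.9(T − (-0.27))
2509.6 T = 112846  ⇒  T ≈ 44.97 °C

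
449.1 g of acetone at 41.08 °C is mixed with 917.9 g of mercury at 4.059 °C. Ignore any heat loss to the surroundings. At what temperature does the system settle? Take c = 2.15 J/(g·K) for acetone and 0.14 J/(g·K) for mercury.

Heat gained plus heat lost sum to zero:
449.1×2.15×(T − 41.08) + 917.9×0.14×(T − 4.059) = 0
1094.1 T = 40187
T ≈ 36.73 °C

T_f ≈ 36.7 °C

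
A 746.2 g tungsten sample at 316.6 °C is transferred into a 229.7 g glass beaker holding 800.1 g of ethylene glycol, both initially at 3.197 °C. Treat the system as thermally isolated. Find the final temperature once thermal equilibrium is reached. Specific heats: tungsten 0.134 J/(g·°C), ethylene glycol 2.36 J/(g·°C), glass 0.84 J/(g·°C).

Heat gained plus heat lost sum to zero:
746.2·0.134·(T − 316.6) + 800.1·2.36·(T − 3.197) + 229.7·0.84·(T − 3.197) = 0
99.99(T − 316.6) + 1888.2(T − 3.197) + 192.95(T − 3.197) = 0
2181.2 T = 38311
T ≈ 17.56 °C

T_f ≈ 17.6 °C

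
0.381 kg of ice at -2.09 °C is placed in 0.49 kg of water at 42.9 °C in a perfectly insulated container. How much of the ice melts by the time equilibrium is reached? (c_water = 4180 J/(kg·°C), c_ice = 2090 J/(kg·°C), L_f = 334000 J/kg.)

Cooling the water to 0 °C releases 0.49·4180·42.9 = 87868 J.
Of that, 0.381·2090·2.09 = 1664.2 J goes to bring the ice to 0 °C, leaving 86204 J.
Fully melting the ice requires m_ice L_f = 0.381·334000 = 127254 J.
86204 J < 127254 J, so only part of the ice melts and the system sits at 0 °C.
m_melt = 86204 / L_f = 0.2581 kg.

m_melted ≈ 0.258 kg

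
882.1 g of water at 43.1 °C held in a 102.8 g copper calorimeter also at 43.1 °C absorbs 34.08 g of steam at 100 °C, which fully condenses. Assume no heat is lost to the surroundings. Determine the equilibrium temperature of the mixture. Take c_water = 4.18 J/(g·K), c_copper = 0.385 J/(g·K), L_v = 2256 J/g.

Conservation of energy gives ΣQ = 0:
steam→water at 100 °C releases m L_v = 34.08×2256 = 76884
  condensate cools 100→T: 34.08×4.18×(T − 100) = 142.45(T − 100)
  water warms: 882.1×4.18×(T − 43.1) = 3687.2(T − 43.1)
  copper cup: 102.8×0.385×(T − 43.1) = 39.58(T − 43.1)
3869.2 T = 76884 + 14245 + 160623 = 251753
T ≈ 65.07 °C, under the boiling point, so the assumption holds.

T_f ≈ 65.1 °C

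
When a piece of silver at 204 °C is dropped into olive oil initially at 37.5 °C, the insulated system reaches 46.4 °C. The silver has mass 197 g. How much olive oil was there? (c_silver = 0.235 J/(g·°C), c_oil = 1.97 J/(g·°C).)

m ≈ 416 g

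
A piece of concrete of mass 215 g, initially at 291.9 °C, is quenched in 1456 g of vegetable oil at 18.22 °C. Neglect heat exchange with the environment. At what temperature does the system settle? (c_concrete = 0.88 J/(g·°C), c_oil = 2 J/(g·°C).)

T_f ≈ 34.9 °C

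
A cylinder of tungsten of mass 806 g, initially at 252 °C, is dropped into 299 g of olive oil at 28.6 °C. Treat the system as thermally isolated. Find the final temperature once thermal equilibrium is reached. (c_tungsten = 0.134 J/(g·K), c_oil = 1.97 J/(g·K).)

T_f ≈ 63.2 °C

T_f is the heat-capacity-weighted average of the initial temperatures:
T_f = (108×252 + 589.03×28.6) / (108 + 589.03)
    = 44063 / 697.03 ≈ 63.22 °C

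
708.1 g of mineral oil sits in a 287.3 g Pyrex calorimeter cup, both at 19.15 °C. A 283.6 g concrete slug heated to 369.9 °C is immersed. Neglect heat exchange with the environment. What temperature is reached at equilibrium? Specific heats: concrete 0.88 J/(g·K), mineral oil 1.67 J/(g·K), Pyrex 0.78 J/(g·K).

T_f ≈ 72.0 °C

Taking heat into each body as positive, Σ m c ΔT = 0:
283.6×0.88×(T − 369.9) + 708.1×1.67×(T − 19.15) + 287.3×0.78×(T − 19.15) = 0
249.57(T − 369.9) + 1182.5(T − 19.15) + 224.09(T − 19.15) = 0
1656.2 T = 119252
T = 119252/1656.2 ≈ 72.00 °C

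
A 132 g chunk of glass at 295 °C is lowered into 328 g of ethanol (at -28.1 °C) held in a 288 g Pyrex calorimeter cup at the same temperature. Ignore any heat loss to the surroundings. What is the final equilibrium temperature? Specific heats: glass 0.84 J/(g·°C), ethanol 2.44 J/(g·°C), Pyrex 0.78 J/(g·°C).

T_f ≈ 3.4 °C

T_f is the heat-capacity-weighted average of the initial temperatures:
T_f = (110.88·295 + 800.32·(-28.1) + 224.64·(-28.1)) / (110.88 + 800.32 + 224.64)
    = 3908.2 / 1135.8 ≈ 3.44 °C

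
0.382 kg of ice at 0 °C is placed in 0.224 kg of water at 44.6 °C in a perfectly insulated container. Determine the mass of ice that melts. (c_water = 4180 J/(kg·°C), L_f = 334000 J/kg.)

m_melted ≈ 0.125 kg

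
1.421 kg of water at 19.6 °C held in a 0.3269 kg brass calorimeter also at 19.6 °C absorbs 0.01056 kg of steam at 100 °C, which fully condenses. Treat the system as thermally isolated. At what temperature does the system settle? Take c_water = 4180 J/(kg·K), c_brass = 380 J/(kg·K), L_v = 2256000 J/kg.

T_f ≈ 24.1 °C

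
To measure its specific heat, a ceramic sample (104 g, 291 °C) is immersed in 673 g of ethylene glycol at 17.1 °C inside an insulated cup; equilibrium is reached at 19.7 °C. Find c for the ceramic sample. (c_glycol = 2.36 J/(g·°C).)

c ≈ 0.146 J/(g·°C)

Energy conservation, ΣQ = 0:
104·c·(19.7 − 291) + 673·2.36·(19.7 − 17.1) = 0
-28215 c = -4129.5
c = -4129.5/-28215 ≈ 0.1464 J/(g·°C)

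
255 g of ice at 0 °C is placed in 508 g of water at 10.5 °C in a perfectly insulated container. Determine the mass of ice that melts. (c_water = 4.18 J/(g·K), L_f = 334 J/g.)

Heat available from the water dropping to 0 °C: 508×4.18×10.5 = 22296 J.
To melt every bit of ice: 255×334 = 85170 J.
That's not enough to melt it all — equilibrium is at 0 °C with ice remaining.
m_melt = 22296 / L_f = 66.75 g.

m_melted ≈ 66.8 g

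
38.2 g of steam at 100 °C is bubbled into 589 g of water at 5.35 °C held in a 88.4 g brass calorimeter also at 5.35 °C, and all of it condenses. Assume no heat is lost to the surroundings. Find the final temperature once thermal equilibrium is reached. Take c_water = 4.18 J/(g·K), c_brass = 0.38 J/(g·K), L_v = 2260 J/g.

T_f ≈ 43.6 °C

Net heat exchanged in the isolated system is zero:
condense steam: −38.2×2260 = −86332; condensed water 100 °C→T: 159.68(T − 100); water warms: 589×4.18×(T − 5.35) = 2462(T − 5.35); brass cup: 88.4×0.38×(T − 5.35) = 33.59(T − 5.35)
2655.3 T = 86332 + 15968 + 13352 = 115651
T ≈ 43.56 °C (< 100 °C, so full condensation is consistent).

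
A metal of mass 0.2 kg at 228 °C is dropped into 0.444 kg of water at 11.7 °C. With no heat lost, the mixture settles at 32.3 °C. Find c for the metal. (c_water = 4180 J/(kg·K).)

m_s c (T_s − T_f) = m_water c_water (T_f − T_0):
0.2×c×(228 − 32.3) = 0.444×4180×(32.3 − 11.7)
39.14 c = 38232  ⇒  c ≈ 976.8 J/(kg·K)

c ≈ 977 J/(kg·K)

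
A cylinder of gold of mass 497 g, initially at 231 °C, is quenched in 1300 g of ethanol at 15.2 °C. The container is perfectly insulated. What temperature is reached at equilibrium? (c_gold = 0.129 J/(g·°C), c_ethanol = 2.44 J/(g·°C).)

Taking heat into each body as positive, Σ m c ΔT = 0:
497*0.129*(T − 231) + 1300*2.44*(T − 15.2) = 0
64.11(T − 231) + 3172(T − 15.2) = 0
(64.11 + 3172) T = 64.11*231 + 3172*15.2
T = 63025 / 3236.1 = 19.5 °C

T_f ≈ 19.5 °C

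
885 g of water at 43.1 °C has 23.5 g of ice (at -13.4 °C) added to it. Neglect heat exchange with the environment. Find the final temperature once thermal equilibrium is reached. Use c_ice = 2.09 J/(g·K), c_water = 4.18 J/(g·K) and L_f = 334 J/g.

T_f ≈ 39.7 °C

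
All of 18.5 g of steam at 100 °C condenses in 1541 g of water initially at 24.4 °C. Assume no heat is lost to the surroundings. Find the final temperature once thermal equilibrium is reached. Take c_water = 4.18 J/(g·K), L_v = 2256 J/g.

T_f ≈ 31.7 °C

Energy balance with sensible and latent terms:
steam→water at 100 °C releases m L_v = 18.5·2256 = 41736; condensed water 100 °C→T: 77.33(T − 100); original water: 6441.4(T − 24.4)
6518.7 T = 41736 + 7733 + 157170 = 206639
T ≈ 31.70 °C (< 100 °C, so full condensation is consistent).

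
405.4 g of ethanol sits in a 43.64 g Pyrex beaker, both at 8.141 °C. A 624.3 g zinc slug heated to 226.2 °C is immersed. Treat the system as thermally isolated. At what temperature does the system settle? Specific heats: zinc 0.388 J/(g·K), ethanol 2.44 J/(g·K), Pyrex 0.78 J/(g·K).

T_f ≈ 49.9 °C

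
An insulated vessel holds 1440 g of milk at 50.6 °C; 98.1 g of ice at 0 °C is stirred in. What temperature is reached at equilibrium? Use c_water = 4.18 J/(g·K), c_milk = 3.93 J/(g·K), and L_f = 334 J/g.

Energy conservation, ΣQ = 0:
melt ice: 98.1·334 = 32765
  warm the meltwater: 410.06 T
  milk cools: 1440·3.93·(T − 50.6) = 5659.2(T − 50.6)
6069.3 T = 286356 − 32765 = 253590
T ≈ 41.78 °C — above 0 °C, consistent with complete melting.

T_f ≈ 41.8 °C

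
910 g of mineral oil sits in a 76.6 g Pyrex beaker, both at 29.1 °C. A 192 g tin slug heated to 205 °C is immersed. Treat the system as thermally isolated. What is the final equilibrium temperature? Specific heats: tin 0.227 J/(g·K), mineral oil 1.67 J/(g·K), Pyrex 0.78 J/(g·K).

T_f ≈ 33.8 °C

Setting the total heat transfer to zero:
192×0.227×(T − 205) + 910×1.67×(T − 29.1) + 76.6×0.78×(T − 29.1) = 0
(43.58 + 1519.7 + 59.75) T = 43.58×205 + 1519.7×29.1 + 59.75×29.1
T ≈ 33.82 °C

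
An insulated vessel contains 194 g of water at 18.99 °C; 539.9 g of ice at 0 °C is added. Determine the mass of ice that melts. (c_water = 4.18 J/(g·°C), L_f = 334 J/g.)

Cooling the water to 0 °C releases 194·4.18·18.99 = 15399 J.
To melt every bit of ice: 539.9·334 = 180327 J.
15399 J < 180327 J, so only part of the ice melts and the system sits at 0 °C.
Mass melted = 15399/334 ≈ 46.11 g.

m_melted ≈ 46.1 g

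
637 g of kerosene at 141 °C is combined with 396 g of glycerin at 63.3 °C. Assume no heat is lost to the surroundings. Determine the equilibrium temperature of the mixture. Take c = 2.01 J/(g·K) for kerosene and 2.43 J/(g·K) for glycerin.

Taking heat into each body as positive, Σ m c ΔT = 0:
637·2.01·(T − 141) + 396·2.43·(T − 63.3) = 0
(1280.4 + 962.28) T = 1280.4·141 + 962.28·63.3
T = 241444 / 2242.7 = 108 °C

T_f ≈ 107.7 °C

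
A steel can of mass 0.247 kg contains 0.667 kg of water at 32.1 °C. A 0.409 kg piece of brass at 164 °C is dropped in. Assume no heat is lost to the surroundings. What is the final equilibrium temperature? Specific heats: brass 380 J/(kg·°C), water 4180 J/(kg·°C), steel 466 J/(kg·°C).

T_f ≈ 38.8 °C

T_f = Σ m_i c_i T_i / Σ m_i c_i:
T_f = (155.42×164 + 2788.1×32.1 + 115.1×32.1) / (155.42 + 2788.1 + 115.1)
    = 118680 / 3058.6 ≈ 38.80 °C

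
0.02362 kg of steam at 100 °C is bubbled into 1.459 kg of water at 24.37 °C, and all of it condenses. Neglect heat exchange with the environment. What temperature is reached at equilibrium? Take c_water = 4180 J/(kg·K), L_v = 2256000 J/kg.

Energy conservation, ΣQ = 0:
latent heat released on condensation: 0.02362·2256000 = 53287
  condensed water 100 °C→T: 98.73(T − 100)
  original water: 6098.6(T − 24.37)
6197.4 T = 53287 + 9873.2 + 148623 = 211783
T ≈ 34.17 °C — below 100 °C, confirming all the steam condensed.

T_f ≈ 34.2 °C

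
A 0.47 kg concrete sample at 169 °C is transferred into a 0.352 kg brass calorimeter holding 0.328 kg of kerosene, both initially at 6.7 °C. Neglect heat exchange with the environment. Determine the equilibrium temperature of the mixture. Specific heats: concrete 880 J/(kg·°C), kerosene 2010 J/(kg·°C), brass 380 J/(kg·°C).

T_f ≈ 62.3 °C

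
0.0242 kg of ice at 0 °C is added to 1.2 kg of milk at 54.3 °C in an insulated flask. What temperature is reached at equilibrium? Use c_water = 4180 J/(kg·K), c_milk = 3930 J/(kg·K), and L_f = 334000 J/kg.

T_f ≈ 51.5 °C

Net heat exchanged in the isolated system is zero:
latent heat to melt: 0.0242×334000 = 8082.8; meltwater 0→T: 0.0242×4180×T = 101.16 T; milk: 4716(T − 54.3)
4817.2 T = 256079 − 8082.8 = 247996
T ≈ 51.48 °C. Since T > 0 °C, the all-ice-melts assumption holds.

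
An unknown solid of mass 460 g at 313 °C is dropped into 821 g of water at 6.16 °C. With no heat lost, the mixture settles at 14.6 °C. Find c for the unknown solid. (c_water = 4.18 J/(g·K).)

Setting the total heat transfer to zero:
460·c·(14.6 − 313) + 821·4.18·(14.6 − 6.16) = 0
-137264 c = -28964
c = -28964/-137264 ≈ 0.211 J/(g·K)

c ≈ 0.211 J/(g·K)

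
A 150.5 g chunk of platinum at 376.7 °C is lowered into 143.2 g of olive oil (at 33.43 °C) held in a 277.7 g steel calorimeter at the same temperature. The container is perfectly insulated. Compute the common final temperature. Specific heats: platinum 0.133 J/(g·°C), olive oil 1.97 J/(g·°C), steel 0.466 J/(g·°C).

T_f ≈ 49.4 °C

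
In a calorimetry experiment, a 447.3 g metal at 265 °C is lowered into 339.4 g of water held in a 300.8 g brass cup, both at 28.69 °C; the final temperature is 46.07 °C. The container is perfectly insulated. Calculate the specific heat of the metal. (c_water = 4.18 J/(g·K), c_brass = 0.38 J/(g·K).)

c ≈ 0.272 J/(g·K)

Heat gained plus heat lost sum to zero:
447.3×c×(46.07 − 265) + 339.4×4.18×(46.07 − 28.69) + 300.8×0.38×(46.07 − 28.69) = 0
-97927 c = -26643
c = -26643/-97927 ≈ 0.2721 J/(g·K)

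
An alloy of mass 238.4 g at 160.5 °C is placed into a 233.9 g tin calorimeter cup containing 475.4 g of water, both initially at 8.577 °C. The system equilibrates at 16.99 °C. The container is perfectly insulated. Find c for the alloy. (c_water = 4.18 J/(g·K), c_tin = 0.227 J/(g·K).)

Setting the total heat transfer to zero:
238.4·c·(16.99 − 160.5) + 475.4·4.18·(16.99 − 8.577) + 233.9·0.227·(16.99 − 8.577) = 0
-34213 c = -17165
c = -17165/-34213 ≈ 0.5017 J/(g·K)

c ≈ 0.502 J/(g·K)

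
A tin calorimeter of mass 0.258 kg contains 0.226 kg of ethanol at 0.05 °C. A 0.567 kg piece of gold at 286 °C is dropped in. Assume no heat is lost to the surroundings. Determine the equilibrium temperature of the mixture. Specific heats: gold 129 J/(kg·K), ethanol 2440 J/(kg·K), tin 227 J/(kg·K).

Net heat exchanged in the isolated system is zero:
0.567*129*(T − 286) + 0.226*2440*(T − 0.05) + 0.258*227*(T − 0.05) = 0
73.14(T − 286) + 551.44(T − 0.05) + 58.57(T − 0.05) = 0
683.15 T = 20949
T = 20949/683.15 ≈ 30.67 °C

T_f ≈ 30.7 °C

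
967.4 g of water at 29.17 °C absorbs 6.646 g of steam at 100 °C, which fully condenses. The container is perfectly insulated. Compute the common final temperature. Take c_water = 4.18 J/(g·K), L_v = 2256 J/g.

Energy balance with sensible and latent terms:
condense steam: −6.646·2256 = −14993
  condensed water 100 °C→T: 27.78(T − 100)
  original water: 4043.7(T − 29.17)
4071.5 T = 14993 + 2778 + 117956 = 135727
T ≈ 33.34 °C — below 100 °C, confirming all the steam condensed.

T_f ≈ 33.3 °C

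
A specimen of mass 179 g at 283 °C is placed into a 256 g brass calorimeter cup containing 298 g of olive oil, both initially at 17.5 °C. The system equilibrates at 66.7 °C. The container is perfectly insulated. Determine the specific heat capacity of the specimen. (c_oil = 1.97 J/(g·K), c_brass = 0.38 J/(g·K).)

c ≈ 0.87 J/(g·K)

Let T be the final temperature. ΣQ_i = 0:
179×c×(66.7 − 283) + 298×1.97×(66.7 − 17.5) + 256×0.38×(66.7 − 17.5) = 0
-38718 c = -33670
c = -33670/-38718 ≈ 0.8696 J/(g·K)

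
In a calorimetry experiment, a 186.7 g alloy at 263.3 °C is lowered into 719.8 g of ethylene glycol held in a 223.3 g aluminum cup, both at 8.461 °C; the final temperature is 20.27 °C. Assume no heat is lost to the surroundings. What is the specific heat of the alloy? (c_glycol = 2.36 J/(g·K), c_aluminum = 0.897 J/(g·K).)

c ≈ 0.494 J/(g·K)

Conservation of energy gives ΣQ = 0:
186.7×c×(20.27 − 263.3) + 719.8×2.36×(20.27 − 8.461) + 223.3×0.897×(20.27 − 8.461) = 0
-45374 c = -22426
c = -22426/-45374 ≈ 0.4942 J/(g·K)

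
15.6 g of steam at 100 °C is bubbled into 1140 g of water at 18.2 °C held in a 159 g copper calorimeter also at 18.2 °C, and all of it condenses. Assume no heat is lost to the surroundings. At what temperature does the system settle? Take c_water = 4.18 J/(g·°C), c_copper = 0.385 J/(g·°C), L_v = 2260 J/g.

Energy balance with sensible and latent terms:
condense steam: −15.6×2260 = −35256; condensed water 100 °C→T: 65.21(T − 100); water warms: 1140×4.18×(T − 18.2) = 4765.2(T − 18.2); cup: 61.22(T − 18.2)
4891.6 T = 35256 + 6520.8 + 87841 = 129618
T ≈ 26.50 °C — below 100 °C, confirming all the steam condensed.

T_f ≈ 26.5 °C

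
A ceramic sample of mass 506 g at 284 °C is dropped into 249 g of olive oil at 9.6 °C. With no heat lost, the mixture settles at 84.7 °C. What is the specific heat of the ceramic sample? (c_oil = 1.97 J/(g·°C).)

c ≈ 0.365 J/(g·°C)

Energy conservation, ΣQ = 0:
506·c·(84.7 − 284) + 249·1.97·(84.7 − 9.6) = 0
-100846 c = -36839
c = -36839/-100846 ≈ 0.3653 J/(g·°C)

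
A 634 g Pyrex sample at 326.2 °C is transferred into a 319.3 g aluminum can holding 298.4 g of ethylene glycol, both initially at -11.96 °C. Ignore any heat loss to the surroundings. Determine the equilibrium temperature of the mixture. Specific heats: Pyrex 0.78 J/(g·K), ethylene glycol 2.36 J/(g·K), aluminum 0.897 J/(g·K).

Net heat exchanged in the isolated system is zero:
634×0.78×(T − 326.2) + 298.4×2.36×(T − (-11.96)) + 319.3×0.897×(T − (-11.96)) = 0
494.52(T − 326.2) + 704.22(T − (-11.96)) + 286.41(T − (-11.96)) = 0
(494.52 + 704.22 + 286.41) T = 494.52×326.2 + 704.22×(-11.96) + 286.41×(-11.96)
T = 149464 / 1485.2 = 101 °C

T_f ≈ 100.6 °C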